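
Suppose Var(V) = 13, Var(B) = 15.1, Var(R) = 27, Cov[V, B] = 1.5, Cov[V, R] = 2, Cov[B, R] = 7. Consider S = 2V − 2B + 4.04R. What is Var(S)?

Var(S) = a²·Var(V) + b²·Var(B) + c²·Var(R) + 2ab·Cov[V, B] + 2ac·Cov[V, R] + 2bc·Cov[B, R], with a = 2, b = -2, c = 4.04.
= 52 + 60.4 + 440.6832 + (-12) + 32.32 + (-113.12)
= 460.2832.

Var(S) = 460.2832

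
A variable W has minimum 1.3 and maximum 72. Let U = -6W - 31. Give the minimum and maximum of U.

min(U) = -463, max(U) = -38.8

a = -6 < 0, so order reverses: min(U) = a·max(W)+b = (-6)·72 + (-31) = -463; max(U) = a·min(W)+b = (-6)·1.3 + (-31) = -38.8.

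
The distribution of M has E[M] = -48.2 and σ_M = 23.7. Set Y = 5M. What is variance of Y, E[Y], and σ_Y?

variance of Y = 14042.25, E[Y] = -241, σ_Y = 118.5

Y = 5M is linear with a = 5, b = 0.
variance of M = 23.7² = 561.69.
variance of Y = a²·variance of M = 5²·561.69 = 14042.25.
E[Y] = a·E[M] + b = 5·(-48.2) = -241.
σ_Y = |a|·σ_M = |5|·23.7 = 118.5.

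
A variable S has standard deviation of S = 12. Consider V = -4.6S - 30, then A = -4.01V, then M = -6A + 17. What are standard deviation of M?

standard deviation of M = 1328.112

standard deviation of V = |-4.6|·12 = 55.2.
standard deviation of A = |-4.01|·55.2 = 221.352.
standard deviation of M = |-6|·221.352 = 1328.112.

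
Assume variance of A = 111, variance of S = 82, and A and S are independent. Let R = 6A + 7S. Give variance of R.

variance of R = 8014

variance of R = a²·variance of A + b²·variance of S + 2ab·Cov[A, S] with a = 6, b = 7.
Independence gives Cov[A, S] = 0.
= 6²·111 + 7²·82 + 2·6·7·0
= 3996 + 4018 + 0 = 8014.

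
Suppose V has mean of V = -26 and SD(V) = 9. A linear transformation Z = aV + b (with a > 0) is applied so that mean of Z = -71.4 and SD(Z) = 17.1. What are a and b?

a = 1.9, b = -22

SD(Z) = a·SD(V) (a > 0), so a = 17.1/9 = 1.9.
mean of Z = a·mean of V + b, so b = -71.4 − 1.9·(-26) = -22.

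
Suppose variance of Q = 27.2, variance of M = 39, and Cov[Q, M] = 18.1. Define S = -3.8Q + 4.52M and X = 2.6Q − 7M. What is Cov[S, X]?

Cov[S, X] = -808.5248

By bilinearity, Cov[S, X] = ac·variance of Q + bd·variance of M + (ad+bc)·Cov[Q, M], with a=-3.8, b=4.52, c=2.6, d=-7.
ac·variance of Q = (-3.8)·2.6·27.2 = -268.736
bd·variance of M = 4.52·(-7)·39 = -1233.96
(ad+bc)·Cov[Q, M] = (38.352)·18.1 = 694.1712
Cov[S, X] = -268.736 + (-1233.96) + 694.1712 = -808.5248.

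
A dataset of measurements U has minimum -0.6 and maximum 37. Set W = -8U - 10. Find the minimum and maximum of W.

min(W) = -306, max(W) = -5.2

a = -8 < 0, so order reverses: min(W) = a·max(U)+b = (-8)·37 + (-10) = -306; max(W) = a·min(U)+b = (-8)·(-0.6) + (-10) = -5.2.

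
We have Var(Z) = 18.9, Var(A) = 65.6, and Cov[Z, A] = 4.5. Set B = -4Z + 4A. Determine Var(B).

Var(B) = 1208

Var(B) = a²·Var(Z) + b²·Var(A) + 2ab·Cov[Z, A] with a = -4, b = 4.
= (-4)²·18.9 + 4²·65.6 + 2·(-4)·4·4.5
= 302.4 + 1049.6 + (-144) = 1208.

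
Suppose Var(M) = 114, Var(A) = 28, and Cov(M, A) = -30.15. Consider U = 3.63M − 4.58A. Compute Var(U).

Var(U) = 3092.01742

Var(U) = a²·Var(M) + b²·Var(A) + 2ab·Cov(M, A) with a = 3.63, b = -4.58.
= 3.63²·114 + (-4.58)²·28 + 2·3.63·(-4.58)·(-30.15)
= 1502.1666 + 587.3392 + 1002.51162 = 3092.01742.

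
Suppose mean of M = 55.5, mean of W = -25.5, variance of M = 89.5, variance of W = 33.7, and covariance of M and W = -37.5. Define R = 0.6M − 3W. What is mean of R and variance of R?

mean of R = 0.6·mean of M + (-3)·mean of W = 0.6·55.5 + (-3)·(-25.5) = 109.8.
variance of R = a²·variance of M + b²·variance of W + 2ab·covariance of M and W with a = 0.6, b = -3.
= 0.6²·89.5 + (-3)²·33.7 + 2·0.6·(-3)·(-37.5)
= 32.22 + 303.3 + 135 = 470.52.

mean of R = 109.8, variance of R = 470.52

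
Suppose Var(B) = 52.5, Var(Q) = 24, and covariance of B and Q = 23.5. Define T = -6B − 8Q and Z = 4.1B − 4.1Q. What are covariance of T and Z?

By bilinearity, covariance of T and Z = ac·Var(B) + bd·Var(Q) + (ad+bc)·covariance of B and Q, with a=-6, b=-8, c=4.1, d=-4.1.
ac·Var(B) = (-6)·4.1·52.5 = -1291.5
bd·Var(Q) = (-8)·(-4.1)·24 = 787.2
(ad+bc)·covariance of B and Q = (-8.2)·23.5 = -192.7
covariance of T and Z = -1291.5 + 787.2 + (-192.7) = -697.

covariance of T and Z = -697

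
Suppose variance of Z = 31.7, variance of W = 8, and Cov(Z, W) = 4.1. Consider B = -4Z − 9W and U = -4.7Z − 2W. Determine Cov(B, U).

By bilinearity, Cov(B, U) = ac·variance of Z + bd·variance of W + (ad+bc)·Cov(Z, W), with a=-4, b=-9, c=-4.7, d=-2.
ac·variance of Z = (-4)·(-4.7)·31.7 = 595.96
bd·variance of W = (-9)·(-2)·8 = 144
(ad+bc)·Cov(Z, W) = (50.3)·4.1 = 206.23
Cov(B, U) = 595.96 + 144 + 206.23 = 946.19.

Cov(B, U) = 946.19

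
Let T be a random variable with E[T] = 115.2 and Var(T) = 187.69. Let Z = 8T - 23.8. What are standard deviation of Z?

Z = 8T - 23.8 is linear with a = 8, b = -23.8.
standard deviation of T = √187.69 = 13.7.
standard deviation of Z = |a|·standard deviation of T = |8|·13.7 = 109.6.

standard deviation of Z = 109.6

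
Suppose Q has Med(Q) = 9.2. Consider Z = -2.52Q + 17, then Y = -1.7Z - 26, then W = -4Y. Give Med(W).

Med(W) = 61.9488

Med(Z) = (-2.52)·9.2 + 17 = -6.184.
Med(Y) = (-1.7)·(-6.184) + (-26) = -15.4872.
Med(W) = (-4)·(-15.4872) = 61.9488.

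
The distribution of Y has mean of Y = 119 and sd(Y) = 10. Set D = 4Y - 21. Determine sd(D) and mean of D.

D = 4Y - 21 is linear with a = 4, b = -21.
sd(D) = |a|·sd(Y) = |4|·10 = 40.
mean of D = a·mean of Y + b = 4·119 + (-21) = 455.

sd(D) = 40, mean of D = 455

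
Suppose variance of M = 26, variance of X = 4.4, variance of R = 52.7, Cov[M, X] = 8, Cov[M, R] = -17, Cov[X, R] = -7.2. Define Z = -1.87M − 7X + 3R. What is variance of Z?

variance of Z = 1483.3994

variance of Z = a²·variance of M + b²·variance of X + c²·variance of R + 2ab·Cov[M, X] + 2ac·Cov[M, R] + 2bc·Cov[X, R], with a = -1.87, b = -7, c = 3.
= 90.9194 + 215.6 + 474.3 + 209.44 + 190.74 + 302.4
= 1483.3994.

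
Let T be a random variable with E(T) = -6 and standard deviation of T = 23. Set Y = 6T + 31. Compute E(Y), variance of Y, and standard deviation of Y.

E(Y) = -5, variance of Y = 19044, standard deviation of Y = 138

Y = 6T + 31 is linear with a = 6, b = 31.
E(Y) = a·E(T) + b = 6·(-6) + 31 = -5.
variance of T = 23² = 529.
variance of Y = a²·variance of T = 6²·529 = 19044 (the additive constant 31 does not affect variance).
standard deviation of Y = |a|·standard deviation of T = |6|·23 = 138.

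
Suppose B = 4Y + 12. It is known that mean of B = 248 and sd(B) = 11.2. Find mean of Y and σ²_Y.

mean of Y = 59, σ²_Y = 7.84

From B = 4Y + 12: mean of B = a·mean of Y + b, so mean of Y = (mean of B − b)/a = (248 − 12)/4 = 59.
σ²_B = 11.2² = 125.44.
σ²_B = a²·σ²_Y, so σ²_Y = 125.44/4² = 7.84.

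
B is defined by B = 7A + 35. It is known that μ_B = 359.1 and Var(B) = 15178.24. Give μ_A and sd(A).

From B = 7A + 35: μ_B = a·μ_A + b, so μ_A = (μ_B − b)/a = (359.1 − 35)/7 = 46.3.
sd(B) = √15178.24 = 123.2.
sd(B) = |a|·sd(A), so sd(A) = 123.2/|7| = 17.6.

μ_A = 46.3, sd(A) = 17.6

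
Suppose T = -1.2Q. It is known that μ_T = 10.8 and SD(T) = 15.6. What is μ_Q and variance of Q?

From T = -1.2Q: μ_T = a·μ_Q + b, so μ_Q = (μ_T − b)/a = (10.8 − 0)/(-1.2) = -9.
variance of T = 15.6² = 243.36.
variance of T = a²·variance of Q, so variance of Q = 243.36/(-1.2)² = 169.

μ_Q = -9, variance of Q = 169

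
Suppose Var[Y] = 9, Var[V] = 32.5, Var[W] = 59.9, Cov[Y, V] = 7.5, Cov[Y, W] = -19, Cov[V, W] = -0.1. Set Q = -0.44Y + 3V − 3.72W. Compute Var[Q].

Var[Q] = a²·Var[Y] + b²·Var[V] + c²·Var[W] + 2ab·Cov[Y, V] + 2ac·Cov[Y, W] + 2bc·Cov[V, W], with a = -0.44, b = 3, c = -3.72.
= 1.7424 + 292.5 + 828.92016 + (-19.8) + (-62.1984) + 2.232
= 1043.39616.

Var[Q] = 1043.39616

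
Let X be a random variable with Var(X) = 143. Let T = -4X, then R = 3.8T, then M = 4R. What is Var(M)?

Var(M) = 528619.52

Var(T) = (-4)²·143 = 2288.
Var(R) = 3.8²·2288 = 33038.72.
Var(M) = 4²·33038.72 = 528619.52.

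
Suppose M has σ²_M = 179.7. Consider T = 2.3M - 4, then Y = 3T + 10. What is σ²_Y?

σ²_T = 2.3²·179.7 = 950.613.
σ²_Y = 3²·950.613 = 8555.517.

σ²_Y = 8555.517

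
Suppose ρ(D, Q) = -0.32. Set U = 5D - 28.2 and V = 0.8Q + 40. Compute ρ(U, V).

ρ(U, V) = -0.32

Linear rescalings preserve correlation up to sign; here the slopes 5 and 0.8 have the same sign, so ρ(U, V) = ρ(D, Q) = -0.32.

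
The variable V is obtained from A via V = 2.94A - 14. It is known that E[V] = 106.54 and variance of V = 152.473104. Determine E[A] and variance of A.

E[A] = 41, variance of A = 17.64

From V = 2.94A - 14: E[V] = a·E[A] + b, so E[A] = (E[V] − b)/a = (106.54 − (-14))/2.94 = 41.
variance of V = a²·variance of A, so variance of A = 152.473104/2.94² = 17.64.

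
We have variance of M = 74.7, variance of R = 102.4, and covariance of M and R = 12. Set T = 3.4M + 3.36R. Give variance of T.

variance of T = 2293.76304

variance of T = a²·variance of M + b²·variance of R + 2ab·covariance of M and R with a = 3.4, b = 3.36.
= 3.4²·74.7 + 3.36²·102.4 + 2·3.4·3.36·12
= 863.532 + 1156.05504 + 274.176 = 2293.76304.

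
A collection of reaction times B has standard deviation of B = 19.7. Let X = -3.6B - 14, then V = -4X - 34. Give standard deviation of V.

standard deviation of X = |-3.6|·19.7 = 70.92.
standard deviation of V = |-4|·70.92 = 283.68.

standard deviation of V = 283.68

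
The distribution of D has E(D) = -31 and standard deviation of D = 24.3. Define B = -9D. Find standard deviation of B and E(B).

standard deviation of B = 218.7, E(B) = 279

B = -9D is linear with a = -9, b = 0.
standard deviation of B = |a|·standard deviation of D = |-9|·24.3 = 218.7.
E(B) = a·E(D) + b = (-9)·(-31) = 279.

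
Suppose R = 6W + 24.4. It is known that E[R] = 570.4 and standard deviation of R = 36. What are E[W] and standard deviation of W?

E[W] = 91, standard deviation of W = 6

From R = 6W + 24.4: E[R] = a·E[W] + b, so E[W] = (E[R] − b)/a = (570.4 − 24.4)/6 = 91.
standard deviation of R = |a|·standard deviation of W, so standard deviation of W = 36/|6| = 6.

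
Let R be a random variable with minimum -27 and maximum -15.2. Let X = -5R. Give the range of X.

Range(X) = 59

Range of R = -15.2 − (-27) = 11.8.
Range(X) = |a|·Range(R) = |-5|·11.8 = 59.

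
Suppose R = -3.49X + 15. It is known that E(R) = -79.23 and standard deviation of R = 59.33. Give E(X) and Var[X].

E(X) = 27, Var[X] = 289

From R = -3.49X + 15: E(R) = a·E(X) + b, so E(X) = (E(R) − b)/a = (-79.23 − 15)/(-3.49) = 27.
Var[R] = 59.33² = 3520.0489.
Var[R] = a²·Var[X], so Var[X] = 3520.0489/(-3.49)² = 289.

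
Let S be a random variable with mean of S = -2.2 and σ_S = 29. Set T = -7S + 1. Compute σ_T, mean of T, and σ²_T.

T = -7S + 1 is linear with a = -7, b = 1.
σ_T = |a|·σ_S = |-7|·29 = 203.
mean of T = a·mean of S + b = (-7)·(-2.2) + 1 = 16.4.
σ²_S = 29² = 841.
σ²_T = a²·σ²_S = (-7)²·841 = 41209 (the additive constant 1 does not affect variance).

σ_T = 203, mean of T = 16.4, σ²_T = 41209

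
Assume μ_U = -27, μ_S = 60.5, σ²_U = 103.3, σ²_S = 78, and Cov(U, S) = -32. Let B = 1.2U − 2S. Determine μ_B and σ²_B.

μ_B = 1.2·μ_U + (-2)·μ_S = 1.2·(-27) + (-2)·60.5 = -153.4.
σ²_B = a²·σ²_U + b²·σ²_S + 2ab·Cov(U, S) with a = 1.2, b = -2.
= 1.2²·103.3 + (-2)²·78 + 2·1.2·(-2)·(-32)
= 148.752 + 312 + 153.6 = 614.352.

μ_B = -153.4, σ²_B = 614.352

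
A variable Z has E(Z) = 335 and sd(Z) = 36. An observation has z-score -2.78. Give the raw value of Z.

Z = 234.92

Z = E(Z) + z·sd(Z) = 335 + (-2.78)·36 = 234.92.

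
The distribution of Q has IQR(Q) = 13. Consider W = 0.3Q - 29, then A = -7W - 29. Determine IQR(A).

IQR(W) = |0.3|·13 = 3.9.
IQR(A) = |-7|·3.9 = 27.3.

IQR(A) = 27.3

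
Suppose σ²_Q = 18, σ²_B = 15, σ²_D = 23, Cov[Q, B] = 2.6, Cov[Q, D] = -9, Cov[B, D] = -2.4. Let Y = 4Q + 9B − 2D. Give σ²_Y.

σ²_Y = 2012.6

σ²_Y = a²·σ²_Q + b²·σ²_B + c²·σ²_D + 2ab·Cov[Q, B] + 2ac·Cov[Q, D] + 2bc·Cov[B, D], with a = 4, b = 9, c = -2.
= 288 + 1215 + 92 + 187.2 + 144 + 86.4
= 2012.6.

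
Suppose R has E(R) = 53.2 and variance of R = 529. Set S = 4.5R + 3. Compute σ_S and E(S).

σ_S = 103.5, E(S) = 242.4

S = 4.5R + 3 is linear with a = 4.5, b = 3.
σ_R = √529 = 23.
σ_S = |a|·σ_R = |4.5|·23 = 103.5.
E(S) = a·E(R) + b = 4.5·53.2 + 3 = 242.4.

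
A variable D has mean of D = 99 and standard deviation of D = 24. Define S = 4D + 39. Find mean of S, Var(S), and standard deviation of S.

S = 4D + 39 is linear with a = 4, b = 39.
mean of S = a·mean of D + b = 4·99 + 39 = 435.
Var(D) = 24² = 576.
Var(S) = a²·Var(D) = 4²·576 = 9216 (the additive constant 39 does not affect variance).
standard deviation of S = |a|·standard deviation of D = |4|·24 = 96.

mean of S = 435, Var(S) = 9216, standard deviation of S = 96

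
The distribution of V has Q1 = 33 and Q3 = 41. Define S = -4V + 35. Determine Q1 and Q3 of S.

a = -4 < 0 reverses order: Q1(S) comes from Q3(V), Q3(S) from Q1(V).
Q1(S) = (-4)·41 + 35 = -129; Q3(S) = (-4)·33 + 35 = -97.

Q1(S) = -129, Q3(S) = -97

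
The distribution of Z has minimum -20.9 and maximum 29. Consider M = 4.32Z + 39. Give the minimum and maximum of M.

a = 4.32 > 0, so min(M) = a·min(Z)+b = 4.32·(-20.9) + 39 = -51.288 and max(M) = 4.32·29 + 39 = 164.28.

min(M) = -51.288, max(M) = 164.28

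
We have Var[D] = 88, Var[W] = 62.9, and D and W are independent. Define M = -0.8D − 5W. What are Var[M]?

Var[M] = 1628.82

Var[M] = a²·Var[D] + b²·Var[W] + 2ab·Cov(D, W) with a = -0.8, b = -5.
Independence gives Cov(D, W) = 0.
= (-0.8)²·88 + (-5)²·62.9 + 2·(-0.8)·(-5)·0
= 56.32 + 1572.5 + 0 = 1628.82.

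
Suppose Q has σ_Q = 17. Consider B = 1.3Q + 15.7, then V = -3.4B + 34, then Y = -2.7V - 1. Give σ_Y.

σ_Y = 202.878

σ_B = |1.3|·17 = 22.1.
σ_V = |-3.4|·22.1 = 75.14.
σ_Y = |-2.7|·75.14 = 202.878.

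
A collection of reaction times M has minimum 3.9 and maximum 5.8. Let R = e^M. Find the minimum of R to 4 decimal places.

min(R) = 49.4024

e^M is increasing on this domain, so min(R) comes from min(M) = 3.9: min(R) = exp(3.9) ≈ 49.4024.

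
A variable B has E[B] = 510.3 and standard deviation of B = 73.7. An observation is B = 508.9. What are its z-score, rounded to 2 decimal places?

z = (B − E[B]) / standard deviation of B = (508.9 − 510.3) / 73.7 ≈ -0.02.

z = -0.02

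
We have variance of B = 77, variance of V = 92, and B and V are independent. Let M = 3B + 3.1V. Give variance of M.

variance of M = a²·variance of B + b²·variance of V + 2ab·Cov[B, V] with a = 3, b = 3.1.
Independence gives Cov[B, V] = 0.
= 3²·77 + 3.1²·92 + 2·3·3.1·0
= 693 + 884.12 + 0 = 1577.12.

variance of M = 1577.12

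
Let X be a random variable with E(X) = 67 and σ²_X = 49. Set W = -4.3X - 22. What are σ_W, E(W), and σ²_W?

σ_W = 30.1, E(W) = -310.1, σ²_W = 906.01

W = -4.3X - 22 is linear with a = -4.3, b = -22.
σ_X = √49 = 7.
σ_W = |a|·σ_X = |-4.3|·7 = 30.1.
E(W) = a·E(X) + b = (-4.3)·67 + (-22) = -310.1.
σ²_W = a²·σ²_X = (-4.3)²·49 = 906.01 (the additive constant -22 does not affect variance).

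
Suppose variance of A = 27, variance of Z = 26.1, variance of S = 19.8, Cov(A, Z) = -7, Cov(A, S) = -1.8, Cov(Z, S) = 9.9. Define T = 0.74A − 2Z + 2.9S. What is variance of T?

variance of T = a²·variance of A + b²·variance of Z + c²·variance of S + 2ab·Cov(A, Z) + 2ac·Cov(A, S) + 2bc·Cov(Z, S), with a = 0.74, b = -2, c = 2.9.
= 14.7852 + 104.4 + 166.518 + 20.72 + (-7.7256) + (-114.84)
= 183.8576.

variance of T = 183.8576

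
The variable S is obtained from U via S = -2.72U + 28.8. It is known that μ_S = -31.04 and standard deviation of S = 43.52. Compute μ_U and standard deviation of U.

From S = -2.72U + 28.8: μ_S = a·μ_U + b, so μ_U = (μ_S − b)/a = (-31.04 − 28.8)/(-2.72) = 22.
standard deviation of S = |a|·standard deviation of U, so standard deviation of U = 43.52/|-2.72| = 16.

μ_U = 22, standard deviation of U = 16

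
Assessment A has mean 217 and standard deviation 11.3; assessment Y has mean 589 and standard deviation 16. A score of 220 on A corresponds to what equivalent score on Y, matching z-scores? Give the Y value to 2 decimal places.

z = (220 − 217)/11.3 ≈ 0.2655.
Y = 589 + z·16 = 589 + (220 − 217)·16/11.3 ≈ 593.25.

Y = 593.25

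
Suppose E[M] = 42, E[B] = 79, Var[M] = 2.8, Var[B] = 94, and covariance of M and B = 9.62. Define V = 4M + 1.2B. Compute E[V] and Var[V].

E[V] = 4·E[M] + 1.2·E[B] = 4·42 + 1.2·79 = 262.8.
Var[V] = a²·Var[M] + b²·Var[B] + 2ab·covariance of M and B with a = 4, b = 1.2.
= 4²·2.8 + 1.2²·94 + 2·4·1.2·9.62
= 44.8 + 135.36 + 92.352 = 272.512.

E[V] = 262.8, Var[V] = 272.512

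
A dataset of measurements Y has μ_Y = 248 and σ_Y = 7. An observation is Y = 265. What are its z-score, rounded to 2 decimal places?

z = 2.43

z = (Y − μ_Y) / σ_Y = (265 − 248) / 7 ≈ 2.43.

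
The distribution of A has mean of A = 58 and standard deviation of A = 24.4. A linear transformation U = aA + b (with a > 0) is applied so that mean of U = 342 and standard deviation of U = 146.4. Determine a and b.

standard deviation of U = a·standard deviation of A (a > 0), so a = 146.4/24.4 = 6.
mean of U = a·mean of A + b, so b = 342 − 6·58 = -6.

a = 6, b = -6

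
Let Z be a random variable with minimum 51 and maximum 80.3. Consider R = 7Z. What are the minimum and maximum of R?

min(R) = 357, max(R) = 562.1

a = 7 > 0, so min(R) = a·min(Z)+b = 7·51 = 357 and max(R) = 7·80.3 = 562.1.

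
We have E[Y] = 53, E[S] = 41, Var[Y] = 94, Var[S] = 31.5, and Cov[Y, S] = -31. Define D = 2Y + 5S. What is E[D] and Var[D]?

E[D] = 311, Var[D] = 543.5

E[D] = 2·E[Y] + 5·E[S] = 2·53 + 5·41 = 311.
Var[D] = a²·Var[Y] + b²·Var[S] + 2ab·Cov[Y, S] with a = 2, b = 5.
= 2²·94 + 5²·31.5 + 2·2·5·(-31)
= 376 + 787.5 + (-620) = 543.5.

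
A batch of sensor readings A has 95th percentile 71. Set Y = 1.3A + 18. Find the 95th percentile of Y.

95th percentile of Y = 110.3

Since a = 1.3 > 0 the transformation is increasing, so the 95th percentile of Y = a·(P_{95} of A) + b = 1.3·71 + 18 = 110.3.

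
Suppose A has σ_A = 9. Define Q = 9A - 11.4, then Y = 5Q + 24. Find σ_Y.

σ_Y = 405

σ_Q = |9|·9 = 81.
σ_Y = |5|·81 = 405.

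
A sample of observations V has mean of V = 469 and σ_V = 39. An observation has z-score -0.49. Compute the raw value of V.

V = 449.89

V = mean of V + z·σ_V = 469 + (-0.49)·39 = 449.89.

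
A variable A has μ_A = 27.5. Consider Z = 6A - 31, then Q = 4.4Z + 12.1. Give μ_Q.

μ_Q = 601.7

μ_Z = 6·27.5 + (-31) = 134.
μ_Q = 4.4·134 + 12.1 = 601.7.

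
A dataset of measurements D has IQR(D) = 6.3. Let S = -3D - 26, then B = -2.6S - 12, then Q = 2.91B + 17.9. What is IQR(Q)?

IQR(Q) = 142.9974

IQR(S) = |-3|·6.3 = 18.9.
IQR(B) = |-2.6|·18.9 = 49.14.
IQR(Q) = |2.91|·49.14 = 142.9974.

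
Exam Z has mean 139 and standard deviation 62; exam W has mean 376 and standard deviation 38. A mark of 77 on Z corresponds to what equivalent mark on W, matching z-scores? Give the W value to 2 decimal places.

W = 338.00

z = (77 − 139)/62 = -1.
W = 376 + z·38 = 376 + (77 − 139)·38/62 = 338.00.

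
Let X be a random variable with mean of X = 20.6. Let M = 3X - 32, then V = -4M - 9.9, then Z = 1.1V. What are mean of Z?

mean of Z = -142.01

mean of M = 3·20.6 + (-32) = 29.8.
mean of V = (-4)·29.8 + (-9.9) = -129.1.
mean of Z = 1.1·(-129.1) = -142.01.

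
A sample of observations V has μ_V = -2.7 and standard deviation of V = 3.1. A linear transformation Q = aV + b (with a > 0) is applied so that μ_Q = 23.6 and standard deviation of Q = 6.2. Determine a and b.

standard deviation of Q = a·standard deviation of V (a > 0), so a = 6.2/3.1 = 2.
μ_Q = a·μ_V + b, so b = 23.6 − 2·(-2.7) = 29.

a = 2, b = 29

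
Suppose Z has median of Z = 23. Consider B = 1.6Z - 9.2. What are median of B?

A linear map preserves order up to sign, so median of B = a·median of Z + b = 1.6·23 + (-9.2) = 27.6.

median of B = 27.6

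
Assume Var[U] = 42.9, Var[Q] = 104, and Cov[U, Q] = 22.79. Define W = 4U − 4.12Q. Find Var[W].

Var[W] = a²·Var[U] + b²·Var[Q] + 2ab·Cov[U, Q] with a = 4, b = -4.12.
= 4²·42.9 + (-4.12)²·104 + 2·4·(-4.12)·22.79
= 686.4 + 1765.3376 + (-751.1584) = 1700.5792.

Var[W] = 1700.5792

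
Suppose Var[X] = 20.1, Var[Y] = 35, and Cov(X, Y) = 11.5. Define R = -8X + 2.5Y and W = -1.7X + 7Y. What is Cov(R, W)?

By bilinearity, Cov(R, W) = ac·Var[X] + bd·Var[Y] + (ad+bc)·Cov(X, Y), with a=-8, b=2.5, c=-1.7, d=7.
ac·Var[X] = (-8)·(-1.7)·20.1 = 273.36
bd·Var[Y] = 2.5·7·35 = 612.5
(ad+bc)·Cov(X, Y) = (-60.25)·11.5 = -692.875
Cov(R, W) = 273.36 + 612.5 + (-692.875) = 192.985.

Cov(R, W) = 192.985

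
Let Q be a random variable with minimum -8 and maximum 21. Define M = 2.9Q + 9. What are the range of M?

Range(M) = 84.1

Range of Q = 21 − (-8) = 29.
Range(M) = |a|·Range(Q) = |2.9|·29 = 84.1.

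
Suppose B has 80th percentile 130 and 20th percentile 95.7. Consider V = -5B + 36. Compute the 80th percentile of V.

80th percentile of V = -442.5

Since a = -5 < 0 the transformation is decreasing, reversing order: the 80th percentile of V corresponds to the 20th percentile of B.
So P_{80}(V) = a·P_{20}(B) + b = (-5)·95.7 + 36 = -442.5.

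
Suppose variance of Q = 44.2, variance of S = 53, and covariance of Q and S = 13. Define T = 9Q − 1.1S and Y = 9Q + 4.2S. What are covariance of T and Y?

covariance of T and Y = 3698.04

By bilinearity, covariance of T and Y = ac·variance of Q + bd·variance of S + (ad+bc)·covariance of Q and S, with a=9, b=-1.1, c=9, d=4.2.
ac·variance of Q = 9·9·44.2 = 3580.2
bd·variance of S = (-1.1)·4.2·53 = -244.86
(ad+bc)·covariance of Q and S = (27.9)·13 = 362.7
covariance of T and Y = 3580.2 + (-244.86) + 362.7 = 3698.04.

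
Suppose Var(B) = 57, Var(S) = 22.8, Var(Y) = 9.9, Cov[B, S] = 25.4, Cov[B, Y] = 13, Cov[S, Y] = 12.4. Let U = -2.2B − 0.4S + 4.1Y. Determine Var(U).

Var(U) = a²·Var(B) + b²·Var(S) + c²·Var(Y) + 2ab·Cov[B, S] + 2ac·Cov[B, Y] + 2bc·Cov[S, Y], with a = -2.2, b = -0.4, c = 4.1.
= 275.88 + 3.648 + 166.419 + 44.704 + (-234.52) + (-40.672)
= 215.459.

Var(U) = 215.459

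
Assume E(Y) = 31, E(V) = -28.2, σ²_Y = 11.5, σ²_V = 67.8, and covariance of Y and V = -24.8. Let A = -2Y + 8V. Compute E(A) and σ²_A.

E(A) = (-2)·E(Y) + 8·E(V) = (-2)·31 + 8·(-28.2) = -287.6.
σ²_A = a²·σ²_Y + b²·σ²_V + 2ab·covariance of Y and V with a = -2, b = 8.
= (-2)²·11.5 + 8²·67.8 + 2·(-2)·8·(-24.8)
= 46 + 4339.2 + 793.6 = 5178.8.

E(A) = -287.6, σ²_A = 5178.8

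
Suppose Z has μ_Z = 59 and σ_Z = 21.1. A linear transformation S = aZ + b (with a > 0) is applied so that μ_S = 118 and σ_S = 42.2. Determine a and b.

a = 2, b = 0

σ_S = a·σ_Z (a > 0), so a = 42.2/21.1 = 2.
μ_S = a·μ_Z + b, so b = 118 − 2·59 = 0.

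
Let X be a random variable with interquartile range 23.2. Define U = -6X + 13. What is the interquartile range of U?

IQR(U) = 139.2

Under U = aX + b, IQR(U) = |a|·IQR(X) = |-6|·23.2 = 139.2 (shifts cancel; spread scales by |a|).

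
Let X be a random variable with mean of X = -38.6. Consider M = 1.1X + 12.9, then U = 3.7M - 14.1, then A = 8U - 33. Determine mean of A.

mean of M = 1.1·(-38.6) + 12.9 = -29.56.
mean of U = 3.7·(-29.56) + (-14.1) = -123.472.
mean of A = 8·(-123.472) + (-33) = -1020.776.

mean of A = -1020.776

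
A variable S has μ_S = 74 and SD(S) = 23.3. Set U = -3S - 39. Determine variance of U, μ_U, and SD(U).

U = -3S - 39 is linear with a = -3, b = -39.
variance of S = 23.3² = 542.89.
variance of U = a²·variance of S = (-3)²·542.89 = 4886.01 (the additive constant -39 does not affect variance).
μ_U = a·μ_S + b = (-3)·74 + (-39) = -261.
SD(U) = |a|·SD(S) = |-3|·23.3 = 69.9.

variance of U = 4886.01, μ_U = -261, SD(U) = 69.9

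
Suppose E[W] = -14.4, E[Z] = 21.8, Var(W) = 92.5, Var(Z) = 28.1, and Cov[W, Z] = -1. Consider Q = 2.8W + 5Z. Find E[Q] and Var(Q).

E[Q] = 2.8·E[W] + 5·E[Z] = 2.8·(-14.4) + 5·21.8 = 68.68.
Var(Q) = a²·Var(W) + b²·Var(Z) + 2ab·Cov[W, Z] with a = 2.8, b = 5.
= 2.8²·92.5 + 5²·28.1 + 2·2.8·5·(-1)
= 725.2 + 702.5 + (-28) = 1399.7.

E[Q] = 68.68, Var(Q) = 1399.7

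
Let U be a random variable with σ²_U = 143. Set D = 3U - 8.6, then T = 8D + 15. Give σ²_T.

σ²_T = 82368

σ²_D = 3²·143 = 1287.
σ²_T = 8²·1287 = 82368.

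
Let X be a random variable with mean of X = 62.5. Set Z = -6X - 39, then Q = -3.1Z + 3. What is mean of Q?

mean of Z = (-6)·62.5 + (-39) = -414.
mean of Q = (-3.1)·(-414) + 3 = 1286.4.

mean of Q = 1286.4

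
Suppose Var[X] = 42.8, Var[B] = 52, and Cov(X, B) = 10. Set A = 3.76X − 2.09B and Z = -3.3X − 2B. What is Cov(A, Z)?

By bilinearity, Cov(A, Z) = ac·Var[X] + bd·Var[B] + (ad+bc)·Cov(X, B), with a=3.76, b=-2.09, c=-3.3, d=-2.
ac·Var[X] = 3.76·(-3.3)·42.8 = -531.0624
bd·Var[B] = (-2.09)·(-2)·52 = 217.36
(ad+bc)·Cov(X, B) = (-0.623)·10 = -6.23
Cov(A, Z) = -531.0624 + 217.36 + (-6.23) = -319.9324.

Cov(A, Z) = -319.9324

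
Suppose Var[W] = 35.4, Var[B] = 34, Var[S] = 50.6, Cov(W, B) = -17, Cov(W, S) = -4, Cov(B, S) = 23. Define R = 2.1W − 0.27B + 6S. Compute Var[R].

Var[R] = 1824.1506

Var[R] = a²·Var[W] + b²·Var[B] + c²·Var[S] + 2ab·Cov(W, B) + 2ac·Cov(W, S) + 2bc·Cov(B, S), with a = 2.1, b = -0.27, c = 6.
= 156.114 + 2.4786 + 1821.6 + 19.278 + (-100.8) + (-74.52)
= 1824.1506.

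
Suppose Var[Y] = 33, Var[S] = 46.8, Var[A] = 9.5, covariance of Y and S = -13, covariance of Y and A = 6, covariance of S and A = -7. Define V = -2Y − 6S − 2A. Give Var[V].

Var[V] = a²·Var[Y] + b²·Var[S] + c²·Var[A] + 2ab·covariance of Y and S + 2ac·covariance of Y and A + 2bc·covariance of S and A, with a = -2, b = -6, c = -2.
= 132 + 1684.8 + 38 + (-312) + 48 + (-168)
= 1422.8.

Var[V] = 1422.8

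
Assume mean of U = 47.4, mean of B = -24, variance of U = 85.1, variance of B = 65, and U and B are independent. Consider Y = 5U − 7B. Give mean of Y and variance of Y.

mean of Y = 5·mean of U + (-7)·mean of B = 5·47.4 + (-7)·(-24) = 405.
variance of Y = a²·variance of U + b²·variance of B + 2ab·Cov(U, B) with a = 5, b = -7.
Independence gives Cov(U, B) = 0.
= 5²·85.1 + (-7)²·65 + 2·5·(-7)·0
= 2127.5 + 3185 + 0 = 5312.5.

mean of Y = 405, variance of Y = 5312.5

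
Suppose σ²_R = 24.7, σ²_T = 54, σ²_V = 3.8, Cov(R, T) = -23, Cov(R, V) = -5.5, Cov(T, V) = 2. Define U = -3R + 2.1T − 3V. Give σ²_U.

σ²_U = 660.24

σ²_U = a²·σ²_R + b²·σ²_T + c²·σ²_V + 2ab·Cov(R, T) + 2ac·Cov(R, V) + 2bc·Cov(T, V), with a = -3, b = 2.1, c = -3.
= 222.3 + 238.14 + 34.2 + 289.8 + (-99) + (-25.2)
= 660.24.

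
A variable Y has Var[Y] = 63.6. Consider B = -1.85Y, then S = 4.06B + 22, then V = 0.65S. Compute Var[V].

Var[B] = (-1.85)²·63.6 = 217.671.
Var[S] = 4.06²·217.671 = 3588.0016956.
Var[V] = 0.65²·3588.0016956 = 1515.930716391.

Var[V] = 1515.930716391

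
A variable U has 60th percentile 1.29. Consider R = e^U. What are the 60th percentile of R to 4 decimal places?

60th percentile of R = 3.6328

e^U is increasing, so P_{60}(R) = g(P_{60}(U)) ≈ 3.6328.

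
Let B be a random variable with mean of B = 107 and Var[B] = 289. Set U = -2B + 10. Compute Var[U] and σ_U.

U = -2B + 10 is linear with a = -2, b = 10.
Var[U] = a²·Var[B] = (-2)²·289 = 1156 (the additive constant 10 does not affect variance).
σ_B = √289 = 17.
σ_U = |a|·σ_B = |-2|·17 = 34.

Var[U] = 1156, σ_U = 34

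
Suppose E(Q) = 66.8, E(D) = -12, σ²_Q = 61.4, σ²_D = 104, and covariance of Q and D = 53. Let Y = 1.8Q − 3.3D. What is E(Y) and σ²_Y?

E(Y) = 159.84, σ²_Y = 701.856

E(Y) = 1.8·E(Q) + (-3.3)·E(D) = 1.8·66.8 + (-3.3)·(-12) = 159.84.
σ²_Y = a²·σ²_Q + b²·σ²_D + 2ab·covariance of Q and D with a = 1.8, b = -3.3.
= 1.8²·61.4 + (-3.3)²·104 + 2·1.8·(-3.3)·53
= 198.936 + 1132.56 + (-629.64) = 701.856.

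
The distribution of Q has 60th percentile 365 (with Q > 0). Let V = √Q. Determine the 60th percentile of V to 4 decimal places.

√Q is increasing, so P_{60}(V) = g(P_{60}(Q)) ≈ 19.105.

60th percentile of V = 19.105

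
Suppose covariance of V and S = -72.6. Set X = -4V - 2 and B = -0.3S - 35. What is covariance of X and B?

covariance of X and B = -87.12

covariance of X and B = a·c·covariance of V and S = (-4)·(-0.3)·(-72.6) = -87.12. Additive constants drop out.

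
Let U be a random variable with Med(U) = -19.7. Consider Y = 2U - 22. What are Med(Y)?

Med(Y) = -61.4

A linear map preserves order up to sign, so Med(Y) = a·Med(U) + b = 2·(-19.7) + (-22) = -61.4.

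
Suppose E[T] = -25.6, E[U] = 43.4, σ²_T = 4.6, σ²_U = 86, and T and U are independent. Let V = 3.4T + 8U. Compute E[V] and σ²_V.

E[V] = 260.16, σ²_V = 5557.176

E[V] = 3.4·E[T] + 8·E[U] = 3.4·(-25.6) + 8·43.4 = 260.16.
σ²_V = a²·σ²_T + b²·σ²_U + 2ab·covariance of T and U with a = 3.4, b = 8.
Independence gives covariance of T and U = 0.
= 3.4²·4.6 + 8²·86 + 2·3.4·8·0
= 53.176 + 5504 + 0 = 5557.176.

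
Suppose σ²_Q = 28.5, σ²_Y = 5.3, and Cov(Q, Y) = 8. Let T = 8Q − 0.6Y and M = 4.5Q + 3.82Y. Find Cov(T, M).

By bilinearity, Cov(T, M) = ac·σ²_Q + bd·σ²_Y + (ad+bc)·Cov(Q, Y), with a=8, b=-0.6, c=4.5, d=3.82.
ac·σ²_Q = 8·4.5·28.5 = 1026
bd·σ²_Y = (-0.6)·3.82·5.3 = -12.1476
(ad+bc)·Cov(Q, Y) = (27.86)·8 = 222.88
Cov(T, M) = 1026 + (-12.1476) + 222.88 = 1236.7324.

Cov(T, M) = 1236.7324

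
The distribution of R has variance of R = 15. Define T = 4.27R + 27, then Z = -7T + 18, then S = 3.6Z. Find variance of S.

variance of S = 173679.31224

variance of T = 4.27²·15 = 273.4935.
variance of Z = (-7)²·273.4935 = 13401.1815.
variance of S = 3.6²·13401.1815 = 173679.31224.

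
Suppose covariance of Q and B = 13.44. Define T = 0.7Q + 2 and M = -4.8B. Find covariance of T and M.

covariance of T and M = a·c·covariance of Q and B = 0.7·(-4.8)·13.44 = -45.1584. Additive constants drop out.

covariance of T and M = -45.1584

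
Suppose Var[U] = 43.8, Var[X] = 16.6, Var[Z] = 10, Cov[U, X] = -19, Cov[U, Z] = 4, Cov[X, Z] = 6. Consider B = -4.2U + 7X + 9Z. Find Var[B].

Var[B] = a²·Var[U] + b²·Var[X] + c²·Var[Z] + 2ab·Cov[U, X] + 2ac·Cov[U, Z] + 2bc·Cov[X, Z], with a = -4.2, b = 7, c = 9.
= 772.632 + 813.4 + 810 + 1117.2 + (-302.4) + 756
= 3966.832.

Var[B] = 3966.832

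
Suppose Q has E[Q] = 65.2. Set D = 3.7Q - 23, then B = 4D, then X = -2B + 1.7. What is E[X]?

E[D] = 3.7·65.2 + (-23) = 218.24.
E[B] = 4·218.24 = 872.96.
E[X] = (-2)·872.96 + 1.7 = -1744.22.

E[X] = -1744.22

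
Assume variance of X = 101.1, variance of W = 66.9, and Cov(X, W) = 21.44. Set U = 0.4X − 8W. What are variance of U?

variance of U = 4160.56

variance of U = a²·variance of X + b²·variance of W + 2ab·Cov(X, W) with a = 0.4, b = -8.
= 0.4²·101.1 + (-8)²·66.9 + 2·0.4·(-8)·21.44
= 16.176 + 4281.6 + (-137.216) = 4160.56.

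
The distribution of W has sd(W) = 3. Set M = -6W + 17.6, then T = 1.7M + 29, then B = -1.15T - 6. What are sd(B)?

sd(M) = |-6|·3 = 18.
sd(T) = |1.7|·18 = 30.6.
sd(B) = |-1.15|·30.6 = 35.19.

sd(B) = 35.19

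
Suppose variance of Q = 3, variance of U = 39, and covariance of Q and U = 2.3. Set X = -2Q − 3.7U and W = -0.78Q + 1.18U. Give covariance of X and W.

By bilinearity, covariance of X and W = ac·variance of Q + bd·variance of U + (ad+bc)·covariance of Q and U, with a=-2, b=-3.7, c=-0.78, d=1.18.
ac·variance of Q = (-2)·(-0.78)·3 = 4.68
bd·variance of U = (-3.7)·1.18·39 = -170.274
(ad+bc)·covariance of Q and U = (0.526)·2.3 = 1.2098
covariance of X and W = 4.68 + (-170.274) + 1.2098 = -164.3842.

covariance of X and W = -164.3842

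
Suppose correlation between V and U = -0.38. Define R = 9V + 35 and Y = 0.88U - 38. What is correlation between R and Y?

correlation between R and Y = -0.38

Linear rescalings preserve correlation up to sign; here the slopes 9 and 0.88 have the same sign, so correlation between R and Y = correlation between V and U = -0.38.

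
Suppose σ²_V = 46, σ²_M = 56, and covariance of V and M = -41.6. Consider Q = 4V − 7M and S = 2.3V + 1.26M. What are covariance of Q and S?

By bilinearity, covariance of Q and S = ac·σ²_V + bd·σ²_M + (ad+bc)·covariance of V and M, with a=4, b=-7, c=2.3, d=1.26.
ac·σ²_V = 4·2.3·46 = 423.2
bd·σ²_M = (-7)·1.26·56 = -493.92
(ad+bc)·covariance of V and M = (-11.06)·(-41.6) = 460.096
covariance of Q and S = 423.2 + (-493.92) + 460.096 = 389.376.

covariance of Q and S = 389.376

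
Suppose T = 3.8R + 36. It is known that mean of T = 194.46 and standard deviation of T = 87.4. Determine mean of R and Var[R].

mean of R = 41.7, Var[R] = 529

From T = 3.8R + 36: mean of T = a·mean of R + b, so mean of R = (mean of T − b)/a = (194.46 − 36)/3.8 = 41.7.
Var[T] = 87.4² = 7638.76.
Var[T] = a²·Var[R], so Var[R] = 7638.76/3.8² = 529.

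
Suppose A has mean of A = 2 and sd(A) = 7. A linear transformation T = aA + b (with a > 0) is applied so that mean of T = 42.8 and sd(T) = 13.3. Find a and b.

sd(T) = a·sd(A) (a > 0), so a = 13.3/7 = 1.9.
mean of T = a·mean of A + b, so b = 42.8 − 1.9·2 = 39.

a = 1.9, b = 39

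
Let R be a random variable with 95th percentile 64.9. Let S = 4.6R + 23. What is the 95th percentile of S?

95th percentile of S = 321.54

Since a = 4.6 > 0 the transformation is increasing, so the 95th percentile of S = a·(P_{95} of R) + b = 4.6·64.9 + 23 = 321.54.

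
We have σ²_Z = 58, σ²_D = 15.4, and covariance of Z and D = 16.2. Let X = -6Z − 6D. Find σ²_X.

σ²_X = 3808.8

σ²_X = a²·σ²_Z + b²·σ²_D + 2ab·covariance of Z and D with a = -6, b = -6.
= (-6)²·58 + (-6)²·15.4 + 2·(-6)·(-6)·16.2
= 2088 + 554.4 + 1166.4 = 3808.8.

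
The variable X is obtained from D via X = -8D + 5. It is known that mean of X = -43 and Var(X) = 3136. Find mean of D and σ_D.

mean of D = 6, σ_D = 7

From X = -8D + 5: mean of X = a·mean of D + b, so mean of D = (mean of X − b)/a = (-43 − 5)/(-8) = 6.
σ_X = √3136 = 56.
σ_X = |a|·σ_D, so σ_D = 56/|-8| = 7.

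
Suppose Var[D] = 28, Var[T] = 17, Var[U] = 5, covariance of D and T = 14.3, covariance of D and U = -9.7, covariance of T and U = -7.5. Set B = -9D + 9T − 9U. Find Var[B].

Var[B] = 1377

Var[B] = a²·Var[D] + b²·Var[T] + c²·Var[U] + 2ab·covariance of D and T + 2ac·covariance of D and U + 2bc·covariance of T and U, with a = -9, b = 9, c = -9.
= 2268 + 1377 + 405 + (-2316.6) + (-1571.4) + 1215
= 1377.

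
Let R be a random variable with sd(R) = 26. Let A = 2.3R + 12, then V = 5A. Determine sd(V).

sd(V) = 299

sd(A) = |2.3|·26 = 59.8.
sd(V) = |5|·59.8 = 299.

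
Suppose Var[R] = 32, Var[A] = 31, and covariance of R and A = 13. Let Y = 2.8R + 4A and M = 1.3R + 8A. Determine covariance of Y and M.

covariance of Y and M = 1467.28

By bilinearity, covariance of Y and M = ac·Var[R] + bd·Var[A] + (ad+bc)·covariance of R and A, with a=2.8, b=4, c=1.3, d=8.
ac·Var[R] = 2.8·1.3·32 = 116.48
bd·Var[A] = 4·8·31 = 992
(ad+bc)·covariance of R and A = (27.6)·13 = 358.8
covariance of Y and M = 116.48 + 992 + 358.8 = 1467.28.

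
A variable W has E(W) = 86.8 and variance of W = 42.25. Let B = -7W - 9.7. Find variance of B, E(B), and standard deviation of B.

variance of B = 2070.25, E(B) = -617.3, standard deviation of B = 45.5

B = -7W - 9.7 is linear with a = -7, b = -9.7.
variance of B = a²·variance of W = (-7)²·42.25 = 2070.25 (the additive constant -9.7 does not affect variance).
E(B) = a·E(W) + b = (-7)·86.8 + (-9.7) = -617.3.
standard deviation of W = √42.25 = 6.5.
standard deviation of B = |a|·standard deviation of W = |-7|·6.5 = 45.5.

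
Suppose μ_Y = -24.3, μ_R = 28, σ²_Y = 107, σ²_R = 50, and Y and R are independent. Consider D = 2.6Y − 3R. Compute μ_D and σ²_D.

μ_D = -147.18, σ²_D = 1173.32

μ_D = 2.6·μ_Y + (-3)·μ_R = 2.6·(-24.3) + (-3)·28 = -147.18.
σ²_D = a²·σ²_Y + b²·σ²_R + 2ab·Cov(Y, R) with a = 2.6, b = -3.
Independence gives Cov(Y, R) = 0.
= 2.6²·107 + (-3)²·50 + 2·2.6·(-3)·0
= 723.32 + 450 + 0 = 1173.32.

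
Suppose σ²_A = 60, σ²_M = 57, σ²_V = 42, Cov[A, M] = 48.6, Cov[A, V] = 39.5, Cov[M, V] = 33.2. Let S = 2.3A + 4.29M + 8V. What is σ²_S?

σ²_S = 8745.9541

σ²_S = a²·σ²_A + b²·σ²_M + c²·σ²_V + 2ab·Cov[A, M] + 2ac·Cov[A, V] + 2bc·Cov[M, V], with a = 2.3, b = 4.29, c = 8.
= 317.4 + 1049.0337 + 2688 + 959.0724 + 1453.6 + 2278.848
= 8745.9541.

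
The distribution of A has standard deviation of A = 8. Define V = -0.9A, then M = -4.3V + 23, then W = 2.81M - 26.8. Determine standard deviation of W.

standard deviation of V = |-0.9|·8 = 7.2.
standard deviation of M = |-4.3|·7.2 = 30.96.
standard deviation of W = |2.81|·30.96 = 86.9976.

standard deviation of W = 86.9976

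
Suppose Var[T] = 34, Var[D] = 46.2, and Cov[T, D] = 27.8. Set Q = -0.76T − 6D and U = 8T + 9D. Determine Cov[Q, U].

Cov[Q, U] = -4226.072

By bilinearity, Cov[Q, U] = ac·Var[T] + bd·Var[D] + (ad+bc)·Cov[T, D], with a=-0.76, b=-6, c=8, d=9.
ac·Var[T] = (-0.76)·8·34 = -206.72
bd·Var[D] = (-6)·9·46.2 = -2494.8
(ad+bc)·Cov[T, D] = (-54.84)·27.8 = -1524.552
Cov[Q, U] = -206.72 + (-2494.8) + (-1524.552) = -4226.072.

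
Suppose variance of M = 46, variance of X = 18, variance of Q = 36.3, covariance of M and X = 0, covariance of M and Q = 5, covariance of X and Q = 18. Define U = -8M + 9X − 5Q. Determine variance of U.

variance of U = a²·variance of M + b²·variance of X + c²·variance of Q + 2ab·covariance of M and X + 2ac·covariance of M and Q + 2bc·covariance of X and Q, with a = -8, b = 9, c = -5.
= 2944 + 1458 + 907.5 + 0 + 400 + (-1620)
= 4089.5.

variance of U = 4089.5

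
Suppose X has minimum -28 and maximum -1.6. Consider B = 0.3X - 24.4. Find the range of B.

Range of X = -1.6 − (-28) = 26.4.
Range(B) = |a|·Range(X) = |0.3|·26.4 = 7.92.

Range(B) = 7.92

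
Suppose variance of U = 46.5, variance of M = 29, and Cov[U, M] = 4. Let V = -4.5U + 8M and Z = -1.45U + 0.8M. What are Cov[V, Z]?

Cov[V, Z] = 428.2125

By bilinearity, Cov[V, Z] = ac·variance of U + bd·variance of M + (ad+bc)·Cov[U, M], with a=-4.5, b=8, c=-1.45, d=0.8.
ac·variance of U = (-4.5)·(-1.45)·46.5 = 303.4125
bd·variance of M = 8·0.8·29 = 185.6
(ad+bc)·Cov[U, M] = (-15.2)·4 = -60.8
Cov[V, Z] = 303.4125 + 185.6 + (-60.8) = 428.2125.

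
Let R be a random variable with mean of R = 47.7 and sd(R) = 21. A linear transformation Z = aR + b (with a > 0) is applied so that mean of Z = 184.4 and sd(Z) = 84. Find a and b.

sd(Z) = a·sd(R) (a > 0), so a = 84/21 = 4.
mean of Z = a·mean of R + b, so b = 184.4 − 4·47.7 = -6.4.

a = 4, b = -6.4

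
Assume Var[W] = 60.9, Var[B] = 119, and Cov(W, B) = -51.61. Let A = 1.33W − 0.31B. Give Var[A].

Var[A] = a²·Var[W] + b²·Var[B] + 2ab·Cov(W, B) with a = 1.33, b = -0.31.
= 1.33²·60.9 + (-0.31)²·119 + 2·1.33·(-0.31)·(-51.61)
= 107.72601 + 11.4359 + 42.557606 = 161.719516.

Var[A] = 161.719516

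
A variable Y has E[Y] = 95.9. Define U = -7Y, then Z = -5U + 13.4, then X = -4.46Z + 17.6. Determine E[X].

E[X] = -15012.154

E[U] = (-7)·95.9 = -671.3.
E[Z] = (-5)·(-671.3) + 13.4 = 3369.9.
E[X] = (-4.46)·3369.9 + 17.6 = -15012.154.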